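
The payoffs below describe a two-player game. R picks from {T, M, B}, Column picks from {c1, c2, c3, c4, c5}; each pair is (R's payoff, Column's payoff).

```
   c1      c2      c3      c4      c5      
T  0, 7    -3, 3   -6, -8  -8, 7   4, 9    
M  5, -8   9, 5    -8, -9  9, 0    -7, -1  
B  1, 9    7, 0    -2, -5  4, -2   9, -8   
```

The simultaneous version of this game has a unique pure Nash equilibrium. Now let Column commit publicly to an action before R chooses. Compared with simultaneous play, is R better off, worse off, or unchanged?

unchanged

R best-responds to each possible Column move:
- c1: BR = M, leader payoff -8.
- c2: BR = M, leader payoff 5.
- c3: BR = B, leader payoff -5.
- c4: BR = M, leader payoff 0.
- c5: BR = B, leader payoff -8.
Maximizing over -8, 5, -5, 0, -8, Column chooses c2. Subgame-perfect outcome: (M, c2) with payoffs (9, 5).
Now find the simultaneous Nash equilibrium.
R's best replies: c1→M; c2→M; c3→B; c4→M; c5→B.
Column's best replies: T→c5; M→c2; B→c1.
The unique mutual best reply is (M, c2), giving (9, 5).
R earns 9 sequentially versus 9 at the Nash outcome: unchanged.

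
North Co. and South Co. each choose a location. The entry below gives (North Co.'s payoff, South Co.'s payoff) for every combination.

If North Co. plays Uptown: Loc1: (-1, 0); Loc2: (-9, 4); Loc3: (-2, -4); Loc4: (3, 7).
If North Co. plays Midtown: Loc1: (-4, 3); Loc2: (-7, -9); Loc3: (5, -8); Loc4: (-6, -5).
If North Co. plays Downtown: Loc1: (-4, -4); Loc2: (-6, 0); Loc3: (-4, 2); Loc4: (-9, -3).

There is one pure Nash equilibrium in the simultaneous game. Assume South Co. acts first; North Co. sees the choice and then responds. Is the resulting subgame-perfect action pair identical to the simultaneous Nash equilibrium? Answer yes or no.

yes

Work backward from North Co.'s decision.
- Loc1: North Co. compares -1, -4, -4 and picks Uptown; South Co. would get 0.
- Loc2: North Co. compares -9, -7, -6 and picks Downtown; South Co. would get 0.
- Loc3: North Co. compares -2, 5, -4 and picks Midtown; South Co. would get -8.
- Loc4: North Co. compares 3, -6, -9 and picks Uptown; South Co. would get 7.
Maximizing over 0, 0, -8, 7, South Co. chooses Loc4. Subgame-perfect outcome: (Uptown, Loc4) with payoffs (3, 7).
For the simultaneous game, intersect best replies.
North Co.'s best replies: Loc1→Uptown; Loc2→Downtown; Loc3→Midtown; Loc4→Uptown.
South Co.'s best replies: Uptown→Loc4; Midtown→Loc1; Downtown→Loc3.
The unique mutual best reply is (Uptown, Loc4), giving (3, 7).
Sequential outcome (Uptown, Loc4) coincides with the Nash profile (Uptown, Loc4).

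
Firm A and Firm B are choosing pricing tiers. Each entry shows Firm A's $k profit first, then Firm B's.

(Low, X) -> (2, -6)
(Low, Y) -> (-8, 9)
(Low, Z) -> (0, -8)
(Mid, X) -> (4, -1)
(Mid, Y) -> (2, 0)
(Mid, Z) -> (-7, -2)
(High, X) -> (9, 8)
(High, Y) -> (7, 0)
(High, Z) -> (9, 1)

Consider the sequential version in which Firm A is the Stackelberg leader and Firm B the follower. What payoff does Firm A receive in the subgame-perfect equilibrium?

9

Backward induction with Firm A moving first.
- Low: Firm B compares -6, 9, -8 and picks Y; Firm A would get -8.
- Mid: Firm B compares -1, 0, -2 and picks Y; Firm A would get 2.
- High: Firm B compares 8, 0, 1 and picks X; Firm A would get 9.
Maximizing over -8, 2, 9, Firm A chooses High. Subgame-perfect outcome: (High, X) with payoffs (9, 8).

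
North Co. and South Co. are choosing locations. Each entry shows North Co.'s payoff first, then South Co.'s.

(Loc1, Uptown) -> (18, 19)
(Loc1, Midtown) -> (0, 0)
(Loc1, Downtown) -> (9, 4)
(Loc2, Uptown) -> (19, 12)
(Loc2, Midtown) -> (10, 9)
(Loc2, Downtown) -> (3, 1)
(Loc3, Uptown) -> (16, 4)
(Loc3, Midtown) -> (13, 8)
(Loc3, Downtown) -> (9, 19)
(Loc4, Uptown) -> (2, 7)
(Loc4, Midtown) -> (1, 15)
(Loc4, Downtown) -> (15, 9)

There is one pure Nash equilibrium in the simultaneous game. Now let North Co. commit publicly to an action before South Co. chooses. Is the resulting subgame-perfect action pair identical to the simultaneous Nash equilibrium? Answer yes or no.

Work backward from South Co.'s decision.
- Loc1: South Co. compares 19, 0, 4 and picks Uptown; North Co. would get 18.
- Loc2: South Co. compares 12, 9, 1 and picks Uptown; North Co. would get 19.
- Loc3: South Co. compares 4, 8, 19 and picks Downtown; North Co. would get 9.
- Loc4: South Co. compares 7, 15, 9 and picks Midtown; North Co. would get 1.
North Co.'s induced payoffs are 18, 19, 9, 1, so North Co. commits to Loc2. Subgame-perfect outcome: (Loc2, Uptown) with payoffs (19, 12).
For the simultaneous game, intersect best replies.
North Co.'s best replies: Uptown→Loc2; Midtown→Loc3; Downtown→Loc4.
South Co.'s best replies: Loc1→Uptown; Loc2→Uptown; Loc3→Downtown; Loc4→Midtown.
Only (Loc2, Uptown) has each player best-responding; Nash payoffs (19, 12).
Sequential outcome (Loc2, Uptown) coincides with the Nash profile (Loc2, Uptown).

yes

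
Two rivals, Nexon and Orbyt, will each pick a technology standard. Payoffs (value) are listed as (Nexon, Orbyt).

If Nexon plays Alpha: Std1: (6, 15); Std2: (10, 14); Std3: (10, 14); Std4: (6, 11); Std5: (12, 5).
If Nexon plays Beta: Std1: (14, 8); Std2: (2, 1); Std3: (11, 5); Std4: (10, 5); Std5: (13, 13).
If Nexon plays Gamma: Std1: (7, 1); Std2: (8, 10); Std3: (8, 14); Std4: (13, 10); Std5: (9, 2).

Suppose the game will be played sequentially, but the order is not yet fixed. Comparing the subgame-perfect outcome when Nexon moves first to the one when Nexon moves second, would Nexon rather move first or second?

If Nexon leads: Orbyt's best replies are Alpha→Std1, Beta→Std5, Gamma→Std3; Nexon's induced payoffs 6, 13, 8; outcome (Beta, Std5), payoffs (13, 13).
If Orbyt leads: Nexon's best replies are Std1→Beta, Std2→Alpha, Std3→Beta, Std4→Gamma, Std5→Beta; Orbyt's induced payoffs 8, 14, 5, 10, 13; outcome (Alpha, Std2), payoffs (10, 14).
Nexon gets 13 moving first and 10 moving second, so Nexon prefers to move first.

first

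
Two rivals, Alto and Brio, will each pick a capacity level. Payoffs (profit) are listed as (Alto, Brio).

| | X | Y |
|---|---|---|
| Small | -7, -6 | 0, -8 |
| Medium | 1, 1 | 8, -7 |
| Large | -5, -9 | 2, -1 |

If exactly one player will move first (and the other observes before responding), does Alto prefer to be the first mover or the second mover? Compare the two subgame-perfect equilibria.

first

If Alto leads: Brio's best replies are Small→X, Medium→X, Large→Y; Alto's induced payoffs -7, 1, 2; outcome (Large, Y), payoffs (2, -1).
If Brio leads: Alto's best replies are X→Medium, Y→Medium; Brio's induced payoffs 1, -7; outcome (Medium, X), payoffs (1, 1).
Alto gets 2 moving first and 1 moving second, so Alto prefers to move first.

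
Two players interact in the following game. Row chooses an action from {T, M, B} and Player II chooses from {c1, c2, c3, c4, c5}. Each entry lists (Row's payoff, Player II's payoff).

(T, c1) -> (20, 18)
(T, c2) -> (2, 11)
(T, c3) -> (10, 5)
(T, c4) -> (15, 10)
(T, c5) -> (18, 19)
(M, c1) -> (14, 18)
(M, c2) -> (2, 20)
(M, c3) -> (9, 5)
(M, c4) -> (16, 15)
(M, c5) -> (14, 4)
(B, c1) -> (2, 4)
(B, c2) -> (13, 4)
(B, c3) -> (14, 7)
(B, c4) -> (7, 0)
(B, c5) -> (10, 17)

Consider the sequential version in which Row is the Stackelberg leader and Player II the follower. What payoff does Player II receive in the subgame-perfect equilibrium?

19

Backward induction with Row moving first.
- T: Player II compares 18, 11, 5, 10, 19 and picks c5; Row would get 18.
- M: Player II compares 18, 20, 5, 15, 4 and picks c2; Row would get 2.
- B: Player II compares 4, 4, 7, 0, 17 and picks c5; Row would get 10.
Among 18, 2, 10, the best is 18 at T. Subgame-perfect outcome: (T, c5) with payoffs (18, 19).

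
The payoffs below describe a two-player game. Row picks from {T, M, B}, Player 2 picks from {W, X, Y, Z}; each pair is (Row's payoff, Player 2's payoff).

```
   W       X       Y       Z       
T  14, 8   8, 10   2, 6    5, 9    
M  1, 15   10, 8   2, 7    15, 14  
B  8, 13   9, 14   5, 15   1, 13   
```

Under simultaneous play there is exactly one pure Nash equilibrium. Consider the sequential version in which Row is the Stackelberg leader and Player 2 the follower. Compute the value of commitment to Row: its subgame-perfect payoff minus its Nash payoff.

Solve by backward induction (Row leads).
- T: BR = X, leader payoff 8.
- M: BR = W, leader payoff 1.
- B: BR = Y, leader payoff 5.
Among 8, 1, 5, the best is 8 at T. Subgame-perfect outcome: (T, X) with payoffs (8, 10).
Now find the simultaneous Nash equilibrium.
Row's best replies: W→T; X→M; Y→B; Z→M.
Player 2's best replies: T→X; M→W; B→Y.
The unique mutual best reply is (B, Y), giving (5, 15).
Row's commitment gain: 8 − 5 = 3.

3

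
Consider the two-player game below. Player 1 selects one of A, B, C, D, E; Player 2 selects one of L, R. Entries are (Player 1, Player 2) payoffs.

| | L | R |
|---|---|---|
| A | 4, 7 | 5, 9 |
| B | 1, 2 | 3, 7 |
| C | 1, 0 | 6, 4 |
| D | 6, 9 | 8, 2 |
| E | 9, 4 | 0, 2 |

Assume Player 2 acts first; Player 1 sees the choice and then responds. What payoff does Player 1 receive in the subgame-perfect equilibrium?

9

Work backward from Player 1's decision.
- L → Player 1 plays E (best of 4, 1, 1, 6, 9); Player 2 gets 4.
- R → Player 1 plays D (best of 5, 3, 6, 8, 0); Player 2 gets 2.
Player 2's induced payoffs are 4, 2, so Player 2 commits to L. Subgame-perfect outcome: (E, L) with payoffs (9, 4).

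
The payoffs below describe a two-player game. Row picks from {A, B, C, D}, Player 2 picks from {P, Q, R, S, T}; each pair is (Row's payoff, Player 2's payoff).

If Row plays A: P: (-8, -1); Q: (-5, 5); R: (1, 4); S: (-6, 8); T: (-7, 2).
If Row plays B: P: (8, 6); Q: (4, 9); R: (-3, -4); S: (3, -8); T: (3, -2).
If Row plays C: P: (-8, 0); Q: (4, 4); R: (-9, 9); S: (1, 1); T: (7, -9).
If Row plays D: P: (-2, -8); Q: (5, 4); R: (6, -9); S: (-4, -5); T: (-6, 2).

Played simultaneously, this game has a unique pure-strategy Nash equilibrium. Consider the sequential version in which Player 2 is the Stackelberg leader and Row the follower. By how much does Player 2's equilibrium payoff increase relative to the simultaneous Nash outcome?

2

Solve by backward induction (Player 2 leads).
- P → Row plays B (best of -8, 8, -8, -2); Player 2 gets 6.
- Q → Row plays D (best of -5, 4, 4, 5); Player 2 gets 4.
- R → Row plays D (best of 1, -3, -9, 6); Player 2 gets -9.
- S → Row plays B (best of -6, 3, 1, -4); Player 2 gets -8.
- T → Row plays C (best of -7, 3, 7, -6); Player 2 gets -9.
Maximizing over 6, 4, -9, -8, -9, Player 2 chooses P. Subgame-perfect outcome: (B, P) with payoffs (8, 6).
For the simultaneous game, intersect best replies.
Row's best replies: P→B; Q→D; R→D; S→B; T→C.
Player 2's best replies: A→S; B→Q; C→R; D→Q.
Only (D, Q) has each player best-responding; Nash payoffs (5, 4).
Player 2's commitment gain: 6 − 4 = 2.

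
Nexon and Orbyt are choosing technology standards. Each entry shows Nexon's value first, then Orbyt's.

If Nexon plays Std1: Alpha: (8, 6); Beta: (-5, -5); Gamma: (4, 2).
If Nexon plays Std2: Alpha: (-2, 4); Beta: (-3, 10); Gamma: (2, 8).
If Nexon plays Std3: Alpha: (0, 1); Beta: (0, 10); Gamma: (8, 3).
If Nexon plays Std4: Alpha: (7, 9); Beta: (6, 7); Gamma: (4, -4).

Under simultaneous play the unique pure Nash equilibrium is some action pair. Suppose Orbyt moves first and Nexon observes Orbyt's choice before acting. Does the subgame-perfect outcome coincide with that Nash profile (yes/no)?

Backward induction with Orbyt moving first.
- Alpha → Nexon plays Std1 (best of 8, -2, 0, 7); Orbyt gets 6.
- Beta → Nexon plays Std4 (best of -5, -3, 0, 6); Orbyt gets 7.
- Gamma → Nexon plays Std3 (best of 4, 2, 8, 4); Orbyt gets 3.
Orbyt's induced payoffs are 6, 7, 3, so Orbyt commits to Beta. Subgame-perfect outcome: (Std4, Beta) with payoffs (6, 7).
For the simultaneous game, intersect best replies.
Nexon's best replies: Alpha→Std1; Beta→Std4; Gamma→Std3.
Orbyt's best replies: Std1→Alpha; Std2→Beta; Std3→Beta; Std4→Alpha.
The unique mutual best reply is (Std1, Alpha), giving (8, 6).
Sequential outcome (Std4, Beta) differs from the Nash profile (Std1, Alpha).

no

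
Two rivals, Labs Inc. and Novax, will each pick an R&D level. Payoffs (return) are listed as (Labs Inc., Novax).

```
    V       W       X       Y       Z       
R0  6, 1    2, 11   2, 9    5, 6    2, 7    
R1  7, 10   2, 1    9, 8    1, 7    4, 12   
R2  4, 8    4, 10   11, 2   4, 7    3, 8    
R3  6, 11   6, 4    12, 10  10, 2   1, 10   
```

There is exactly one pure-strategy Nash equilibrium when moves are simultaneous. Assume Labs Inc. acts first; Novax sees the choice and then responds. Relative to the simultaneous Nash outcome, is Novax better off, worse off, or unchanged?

worse off

Work backward from Novax's decision.
- R0: Novax compares 1, 11, 9, 6, 7 and picks W; Labs Inc. would get 2.
- R1: Novax compares 10, 1, 8, 7, 12 and picks Z; Labs Inc. would get 4.
- R2: Novax compares 8, 10, 2, 7, 8 and picks W; Labs Inc. would get 4.
- R3: Novax compares 11, 4, 10, 2, 10 and picks V; Labs Inc. would get 6.
Maximizing over 2, 4, 4, 6, Labs Inc. chooses R3. Subgame-perfect outcome: (R3, V) with payoffs (6, 11).
Now find the simultaneous Nash equilibrium.
Labs Inc.'s best replies: V→R1; W→R3; X→R3; Y→R3; Z→R1.
Novax's best replies: R0→W; R1→Z; R2→W; R3→V.
The unique mutual best reply is (R1, Z), giving (4, 12).
Novax earns 11 sequentially versus 12 at the Nash outcome: worse off.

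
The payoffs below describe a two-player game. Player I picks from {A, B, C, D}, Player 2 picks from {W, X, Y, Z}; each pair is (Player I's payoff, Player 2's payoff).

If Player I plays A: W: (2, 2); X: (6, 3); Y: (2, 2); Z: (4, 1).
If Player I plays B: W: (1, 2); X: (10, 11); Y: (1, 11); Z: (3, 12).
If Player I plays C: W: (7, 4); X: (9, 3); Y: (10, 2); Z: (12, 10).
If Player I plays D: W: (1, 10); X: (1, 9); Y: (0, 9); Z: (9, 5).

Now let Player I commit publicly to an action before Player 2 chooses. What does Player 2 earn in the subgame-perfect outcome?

Solve by backward induction (Player I leads).
- A → Player 2 plays X (best of 2, 3, 2, 1); Player I gets 6.
- B → Player 2 plays Z (best of 2, 11, 11, 12); Player I gets 3.
- C → Player 2 plays Z (best of 4, 3, 2, 10); Player I gets 12.
- D → Player 2 plays W (best of 10, 9, 9, 5); Player I gets 1.
Among 6, 3, 12, 1, the best is 12 at C. Subgame-perfect outcome: (C, Z) with payoffs (12, 10).

10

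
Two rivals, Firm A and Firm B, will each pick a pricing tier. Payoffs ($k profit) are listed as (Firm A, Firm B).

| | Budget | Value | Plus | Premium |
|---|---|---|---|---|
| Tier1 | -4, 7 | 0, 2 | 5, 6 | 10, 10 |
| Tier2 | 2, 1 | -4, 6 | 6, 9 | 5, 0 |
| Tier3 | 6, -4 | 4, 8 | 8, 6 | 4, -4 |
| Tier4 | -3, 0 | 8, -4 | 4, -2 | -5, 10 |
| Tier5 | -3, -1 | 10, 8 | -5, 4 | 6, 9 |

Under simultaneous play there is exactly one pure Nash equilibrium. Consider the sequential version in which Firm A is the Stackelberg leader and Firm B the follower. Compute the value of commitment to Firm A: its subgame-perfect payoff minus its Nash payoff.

Solve by backward induction (Firm A leads).
- Tier1: BR = Premium, leader payoff 10.
- Tier2: BR = Plus, leader payoff 6.
- Tier3: BR = Value, leader payoff 4.
- Tier4: BR = Premium, leader payoff -5.
- Tier5: BR = Premium, leader payoff 6.
Maximizing over 10, 6, 4, -5, 6, Firm A chooses Tier1. Subgame-perfect outcome: (Tier1, Premium) with payoffs (10, 10).
For the simultaneous game, intersect best replies.
Firm A's best replies: Budget→Tier3; Value→Tier5; Plus→Tier3; Premium→Tier1.
Firm B's best replies: Tier1→Premium; Tier2→Plus; Tier3→Value; Tier4→Premium; Tier5→Premium.
Only (Tier1, Premium) has each player best-responding; Nash payoffs (10, 10).
Firm A's commitment gain: 10 − 10 = 0.

0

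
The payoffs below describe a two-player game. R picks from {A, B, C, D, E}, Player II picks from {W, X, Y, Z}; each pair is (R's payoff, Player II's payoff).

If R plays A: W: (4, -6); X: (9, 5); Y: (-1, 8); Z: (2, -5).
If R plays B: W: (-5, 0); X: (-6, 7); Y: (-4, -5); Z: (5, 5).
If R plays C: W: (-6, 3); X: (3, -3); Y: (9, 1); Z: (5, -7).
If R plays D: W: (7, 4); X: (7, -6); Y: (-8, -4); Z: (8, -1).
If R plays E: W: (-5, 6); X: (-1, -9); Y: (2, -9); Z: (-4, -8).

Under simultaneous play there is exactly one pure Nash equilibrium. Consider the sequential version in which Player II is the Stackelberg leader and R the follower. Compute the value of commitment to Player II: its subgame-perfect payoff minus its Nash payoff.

1

R best-responds to each possible Player II move:
- W: BR = D, leader payoff 4.
- X: BR = A, leader payoff 5.
- Y: BR = C, leader payoff 1.
- Z: BR = D, leader payoff -1.
Maximizing over 4, 5, 1, -1, Player II chooses X. Subgame-perfect outcome: (A, X) with payoffs (9, 5).
Now find the simultaneous Nash equilibrium.
R's best replies: W→D; X→A; Y→C; Z→D.
Player II's best replies: A→Y; B→X; C→W; D→W; E→W.
The unique mutual best reply is (D, W), giving (7, 4).
Player II's commitment gain: 5 − 4 = 1.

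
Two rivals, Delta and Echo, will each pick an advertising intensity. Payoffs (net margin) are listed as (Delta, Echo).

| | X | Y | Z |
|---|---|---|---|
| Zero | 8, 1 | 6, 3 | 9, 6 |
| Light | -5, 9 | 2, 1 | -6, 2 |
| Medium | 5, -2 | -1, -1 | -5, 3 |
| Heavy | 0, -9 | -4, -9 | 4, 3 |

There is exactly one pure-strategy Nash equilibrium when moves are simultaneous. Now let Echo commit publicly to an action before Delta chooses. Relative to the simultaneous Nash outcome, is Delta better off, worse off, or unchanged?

Solve by backward induction (Echo leads).
- X → Delta plays Zero (best of 8, -5, 5, 0); Echo gets 1.
- Y → Delta plays Zero (best of 6, 2, -1, -4); Echo gets 3.
- Z → Delta plays Zero (best of 9, -6, -5, 4); Echo gets 6.
Echo's induced payoffs are 1, 3, 6, so Echo commits to Z. Subgame-perfect outcome: (Zero, Z) with payoffs (9, 6).
Now find the simultaneous Nash equilibrium.
Delta's best replies: X→Zero; Y→Zero; Z→Zero.
Echo's best replies: Zero→Z; Light→X; Medium→Z; Heavy→Z.
The unique mutual best reply is (Zero, Z), giving (9, 6).
Delta earns 9 sequentially versus 9 at the Nash outcome: unchanged.

unchanged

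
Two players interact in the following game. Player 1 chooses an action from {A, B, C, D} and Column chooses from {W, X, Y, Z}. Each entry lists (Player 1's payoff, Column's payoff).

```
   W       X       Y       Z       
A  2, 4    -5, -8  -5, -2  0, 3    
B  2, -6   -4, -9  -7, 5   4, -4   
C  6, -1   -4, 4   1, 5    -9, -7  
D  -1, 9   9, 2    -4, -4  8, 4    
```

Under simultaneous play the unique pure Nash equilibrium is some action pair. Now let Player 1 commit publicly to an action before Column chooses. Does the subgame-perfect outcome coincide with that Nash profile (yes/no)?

Work backward from Column's decision.
- A → Column plays W (best of 4, -8, -2, 3); Player 1 gets 2.
- B → Column plays Y (best of -6, -9, 5, -4); Player 1 gets -7.
- C → Column plays Y (best of -1, 4, 5, -7); Player 1 gets 1.
- D → Column plays W (best of 9, 2, -4, 4); Player 1 gets -1.
Among 2, -7, 1, -1, the best is 2 at A. Subgame-perfect outcome: (A, W) with payoffs (2, 4).
Now find the simultaneous Nash equilibrium.
Player 1's best replies: W→C; X→D; Y→C; Z→D.
Column's best replies: A→W; B→Y; C→Y; D→W.
The unique mutual best reply is (C, Y), giving (1, 5).
Sequential outcome (A, W) differs from the Nash profile (C, Y).

no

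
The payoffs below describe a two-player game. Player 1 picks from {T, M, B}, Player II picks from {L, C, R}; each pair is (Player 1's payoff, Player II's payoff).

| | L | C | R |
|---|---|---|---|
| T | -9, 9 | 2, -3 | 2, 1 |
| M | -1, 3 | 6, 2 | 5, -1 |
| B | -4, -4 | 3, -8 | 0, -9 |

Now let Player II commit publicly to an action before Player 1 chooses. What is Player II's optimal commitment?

Player 1 best-responds to each possible Player II move:
- L: Player 1 compares -9, -1, -4 and picks M; Player II would get 3.
- C: Player 1 compares 2, 6, 3 and picks M; Player II would get 2.
- R: Player 1 compares 2, 5, 0 and picks M; Player II would get -1.
Maximizing over 3, 2, -1, Player II chooses L. Subgame-perfect outcome: (M, L) with payoffs (-1, 3).

L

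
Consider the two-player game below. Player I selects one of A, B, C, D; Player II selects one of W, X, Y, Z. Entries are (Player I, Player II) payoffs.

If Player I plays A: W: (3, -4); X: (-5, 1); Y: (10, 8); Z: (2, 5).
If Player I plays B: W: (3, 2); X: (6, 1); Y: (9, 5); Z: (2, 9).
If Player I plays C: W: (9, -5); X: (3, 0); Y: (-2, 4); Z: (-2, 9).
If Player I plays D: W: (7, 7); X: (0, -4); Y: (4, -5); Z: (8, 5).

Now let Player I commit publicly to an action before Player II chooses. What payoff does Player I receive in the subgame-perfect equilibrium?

Work backward from Player II's decision.
- A → Player II plays Y (best of -4, 1, 8, 5); Player I gets 10.
- B → Player II plays Z (best of 2, 1, 5, 9); Player I gets 2.
- C → Player II plays Z (best of -5, 0, 4, 9); Player I gets -2.
- D → Player II plays W (best of 7, -4, -5, 5); Player I gets 7.
Player I's induced payoffs are 10, 2, -2, 7, so Player I commits to A. Subgame-perfect outcome: (A, Y) with payoffs (10, 8).

10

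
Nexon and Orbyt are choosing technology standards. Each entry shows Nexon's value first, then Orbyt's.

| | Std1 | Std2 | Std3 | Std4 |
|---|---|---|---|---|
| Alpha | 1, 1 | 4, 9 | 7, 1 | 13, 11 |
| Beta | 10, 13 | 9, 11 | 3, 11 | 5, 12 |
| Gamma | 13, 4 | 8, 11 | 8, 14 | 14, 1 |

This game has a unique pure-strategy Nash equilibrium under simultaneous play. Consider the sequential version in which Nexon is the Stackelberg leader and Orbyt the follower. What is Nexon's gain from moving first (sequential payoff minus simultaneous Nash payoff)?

5

Orbyt best-responds to each possible Nexon move:
- Alpha: Orbyt compares 1, 9, 1, 11 and picks Std4; Nexon would get 13.
- Beta: Orbyt compares 13, 11, 11, 12 and picks Std1; Nexon would get 10.
- Gamma: Orbyt compares 4, 11, 14, 1 and picks Std3; Nexon would get 8.
Maximizing over 13, 10, 8, Nexon chooses Alpha. Subgame-perfect outcome: (Alpha, Std4) with payoffs (13, 11).
Under simultaneous play:
Nexon's best replies: Std1→Gamma; Std2→Beta; Std3→Gamma; Std4→Gamma.
Orbyt's best replies: Alpha→Std4; Beta→Std1; Gamma→Std3.
Only (Gamma, Std3) has each player best-responding; Nash payoffs (8, 14).
Nexon's commitment gain: 13 − 8 = 5.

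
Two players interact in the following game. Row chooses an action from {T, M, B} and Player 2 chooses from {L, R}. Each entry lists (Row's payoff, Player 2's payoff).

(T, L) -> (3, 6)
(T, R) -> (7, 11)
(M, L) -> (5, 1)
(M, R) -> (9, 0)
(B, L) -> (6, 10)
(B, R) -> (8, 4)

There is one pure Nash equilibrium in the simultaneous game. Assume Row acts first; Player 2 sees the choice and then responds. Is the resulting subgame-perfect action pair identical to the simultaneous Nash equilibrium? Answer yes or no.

Work backward from Player 2's decision.
- T: BR = R, leader payoff 7.
- M: BR = L, leader payoff 5.
- B: BR = L, leader payoff 6.
Row's induced payoffs are 7, 5, 6, so Row commits to T. Subgame-perfect outcome: (T, R) with payoffs (7, 11).
Now find the simultaneous Nash equilibrium.
Row's best replies: L→B; R→M.
Player 2's best replies: T→R; M→L; B→L.
The unique mutual best reply is (B, L), giving (6, 10).
Sequential outcome (T, R) differs from the Nash profile (B, L).

no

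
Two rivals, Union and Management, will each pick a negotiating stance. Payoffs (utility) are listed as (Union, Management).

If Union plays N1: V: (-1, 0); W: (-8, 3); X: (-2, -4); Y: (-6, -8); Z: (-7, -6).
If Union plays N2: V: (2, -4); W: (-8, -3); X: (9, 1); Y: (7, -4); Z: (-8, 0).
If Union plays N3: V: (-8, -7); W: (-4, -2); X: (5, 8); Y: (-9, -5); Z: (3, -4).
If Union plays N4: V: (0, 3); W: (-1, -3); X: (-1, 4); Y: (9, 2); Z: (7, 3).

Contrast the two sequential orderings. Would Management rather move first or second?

first

If Union leads: Management's best replies are N1→W, N2→X, N3→X, N4→X; Union's induced payoffs -8, 9, 5, -1; outcome (N2, X), payoffs (9, 1).
If Management leads: Union's best replies are V→N2, W→N4, X→N2, Y→N4, Z→N4; Management's induced payoffs -4, -3, 1, 2, 3; outcome (N4, Z), payoffs (7, 3).
Management gets 3 moving first and 1 moving second, so Management prefers to move first.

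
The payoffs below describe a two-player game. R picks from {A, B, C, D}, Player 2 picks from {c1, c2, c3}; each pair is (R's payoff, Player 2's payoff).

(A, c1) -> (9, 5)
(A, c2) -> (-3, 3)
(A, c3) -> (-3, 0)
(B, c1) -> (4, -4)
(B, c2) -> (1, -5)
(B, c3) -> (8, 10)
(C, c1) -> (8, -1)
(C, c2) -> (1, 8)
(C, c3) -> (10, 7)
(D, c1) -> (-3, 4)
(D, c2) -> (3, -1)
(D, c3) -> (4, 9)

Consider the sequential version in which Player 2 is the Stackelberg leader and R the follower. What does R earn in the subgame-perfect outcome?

10

R best-responds to each possible Player 2 move:
- c1: R compares 9, 4, 8, -3 and picks A; Player 2 would get 5.
- c2: R compares -3, 1, 1, 3 and picks D; Player 2 would get -1.
- c3: R compares -3, 8, 10, 4 and picks C; Player 2 would get 7.
Among 5, -1, 7, the best is 7 at c3. Subgame-perfect outcome: (C, c3) with payoffs (10, 7).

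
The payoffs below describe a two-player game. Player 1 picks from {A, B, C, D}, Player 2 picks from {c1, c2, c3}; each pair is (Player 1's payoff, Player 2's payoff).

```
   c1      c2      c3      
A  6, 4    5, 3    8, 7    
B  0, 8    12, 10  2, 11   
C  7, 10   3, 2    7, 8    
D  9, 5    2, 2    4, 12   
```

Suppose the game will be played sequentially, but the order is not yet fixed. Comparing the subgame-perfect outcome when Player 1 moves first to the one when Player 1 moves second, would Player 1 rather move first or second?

If Player 1 leads: Player 2's best replies are A→c3, B→c3, C→c1, D→c3; Player 1's induced payoffs 8, 2, 7, 4; outcome (A, c3), payoffs (8, 7).
If Player 2 leads: Player 1's best replies are c1→D, c2→B, c3→A; Player 2's induced payoffs 5, 10, 7; outcome (B, c2), payoffs (12, 10).
Player 1 gets 8 moving first and 12 moving second, so Player 1 prefers to move second.

second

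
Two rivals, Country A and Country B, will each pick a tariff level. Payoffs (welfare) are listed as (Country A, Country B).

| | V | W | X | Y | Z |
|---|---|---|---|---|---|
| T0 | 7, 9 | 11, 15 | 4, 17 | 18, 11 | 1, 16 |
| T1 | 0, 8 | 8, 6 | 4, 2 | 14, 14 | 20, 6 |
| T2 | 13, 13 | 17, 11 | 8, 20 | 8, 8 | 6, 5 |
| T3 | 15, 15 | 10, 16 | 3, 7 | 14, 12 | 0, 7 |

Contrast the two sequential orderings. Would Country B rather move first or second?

If Country A leads: Country B's best replies are T0→X, T1→Y, T2→X, T3→W; Country A's induced payoffs 4, 14, 8, 10; outcome (T1, Y), payoffs (14, 14).
If Country B leads: Country A's best replies are V→T3, W→T2, X→T2, Y→T0, Z→T1; Country B's induced payoffs 15, 11, 20, 11, 6; outcome (T2, X), payoffs (8, 20).
Country B gets 20 moving first and 14 moving second, so Country B prefers to move first.

first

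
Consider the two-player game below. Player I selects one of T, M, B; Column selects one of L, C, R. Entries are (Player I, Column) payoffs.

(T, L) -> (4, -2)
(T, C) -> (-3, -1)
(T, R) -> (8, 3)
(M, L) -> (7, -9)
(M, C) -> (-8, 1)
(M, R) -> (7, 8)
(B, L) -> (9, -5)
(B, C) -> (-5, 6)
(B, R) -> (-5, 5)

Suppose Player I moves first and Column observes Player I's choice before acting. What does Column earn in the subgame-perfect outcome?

Backward induction with Player I moving first.
- T: BR = R, leader payoff 8.
- M: BR = R, leader payoff 7.
- B: BR = C, leader payoff -5.
Among 8, 7, -5, the best is 8 at T. Subgame-perfect outcome: (T, R) with payoffs (8, 3).

3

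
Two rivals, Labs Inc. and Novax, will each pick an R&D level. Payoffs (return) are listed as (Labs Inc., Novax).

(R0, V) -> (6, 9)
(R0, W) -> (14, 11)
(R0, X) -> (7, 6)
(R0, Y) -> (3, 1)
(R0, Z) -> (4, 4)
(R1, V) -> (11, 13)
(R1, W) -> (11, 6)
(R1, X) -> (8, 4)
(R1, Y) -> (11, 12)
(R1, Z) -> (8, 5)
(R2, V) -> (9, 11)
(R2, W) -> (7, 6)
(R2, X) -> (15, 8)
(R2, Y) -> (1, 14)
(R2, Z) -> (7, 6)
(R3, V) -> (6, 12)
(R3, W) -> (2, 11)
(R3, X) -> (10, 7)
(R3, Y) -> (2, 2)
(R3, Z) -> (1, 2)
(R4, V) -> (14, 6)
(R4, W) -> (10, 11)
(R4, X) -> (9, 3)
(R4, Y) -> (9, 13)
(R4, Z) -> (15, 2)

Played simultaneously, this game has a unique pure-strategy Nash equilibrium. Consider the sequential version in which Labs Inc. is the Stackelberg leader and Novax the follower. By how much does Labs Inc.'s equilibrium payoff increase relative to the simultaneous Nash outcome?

Work backward from Novax's decision.
- R0: BR = W, leader payoff 14.
- R1: BR = V, leader payoff 11.
- R2: BR = Y, leader payoff 1.
- R3: BR = V, leader payoff 6.
- R4: BR = Y, leader payoff 9.
Maximizing over 14, 11, 1, 6, 9, Labs Inc. chooses R0. Subgame-perfect outcome: (R0, W) with payoffs (14, 11).
Now find the simultaneous Nash equilibrium.
Labs Inc.'s best replies: V→R4; W→R0; X→R2; Y→R1; Z→R4.
Novax's best replies: R0→W; R1→V; R2→Y; R3→V; R4→Y.
The unique mutual best reply is (R0, W), giving (14, 11).
Labs Inc.'s commitment gain: 14 − 14 = 0.

0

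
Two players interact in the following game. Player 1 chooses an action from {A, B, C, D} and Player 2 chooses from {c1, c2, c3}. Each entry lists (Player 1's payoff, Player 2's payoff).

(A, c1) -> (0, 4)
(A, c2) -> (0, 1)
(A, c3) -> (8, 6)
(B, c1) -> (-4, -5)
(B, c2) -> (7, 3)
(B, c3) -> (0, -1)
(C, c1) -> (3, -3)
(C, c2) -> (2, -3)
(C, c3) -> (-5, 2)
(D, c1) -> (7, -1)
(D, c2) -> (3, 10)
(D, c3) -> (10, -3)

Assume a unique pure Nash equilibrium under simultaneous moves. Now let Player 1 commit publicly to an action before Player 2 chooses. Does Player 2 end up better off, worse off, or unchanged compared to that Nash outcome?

better off

Player 2 best-responds to each possible Player 1 move:
- A → Player 2 plays c3 (best of 4, 1, 6); Player 1 gets 8.
- B → Player 2 plays c2 (best of -5, 3, -1); Player 1 gets 7.
- C → Player 2 plays c3 (best of -3, -3, 2); Player 1 gets -5.
- D → Player 2 plays c2 (best of -1, 10, -3); Player 1 gets 3.
Maximizing over 8, 7, -5, 3, Player 1 chooses A. Subgame-perfect outcome: (A, c3) with payoffs (8, 6).
For the simultaneous game, intersect best replies.
Player 1's best replies: c1→D; c2→B; c3→D.
Player 2's best replies: A→c3; B→c2; C→c3; D→c2.
The unique mutual best reply is (B, c2), giving (7, 3).
Player 2 earns 6 sequentially versus 3 at the Nash outcome: better off.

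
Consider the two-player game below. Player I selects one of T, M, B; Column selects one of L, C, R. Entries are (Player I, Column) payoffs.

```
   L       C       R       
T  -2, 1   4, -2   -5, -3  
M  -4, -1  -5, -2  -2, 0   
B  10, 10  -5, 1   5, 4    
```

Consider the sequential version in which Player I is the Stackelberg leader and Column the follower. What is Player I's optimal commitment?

B

Column best-responds to each possible Player I move:
- T → Column plays L (best of 1, -2, -3); Player I gets -2.
- M → Column plays R (best of -1, -2, 0); Player I gets -2.
- B → Column plays L (best of 10, 1, 4); Player I gets 10.
Maximizing over -2, -2, 10, Player I chooses B. Subgame-perfect outcome: (B, L) with payoffs (10, 10).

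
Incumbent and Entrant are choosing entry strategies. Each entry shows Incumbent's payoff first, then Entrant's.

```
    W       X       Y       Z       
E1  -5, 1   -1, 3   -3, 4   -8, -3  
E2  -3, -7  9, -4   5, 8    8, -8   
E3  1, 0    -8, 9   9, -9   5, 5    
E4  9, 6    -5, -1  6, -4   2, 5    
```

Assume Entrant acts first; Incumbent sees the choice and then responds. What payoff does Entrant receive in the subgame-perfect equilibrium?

Incumbent best-responds to each possible Entrant move:
- W: BR = E4, leader payoff 6.
- X: BR = E2, leader payoff -4.
- Y: BR = E3, leader payoff -9.
- Z: BR = E2, leader payoff -8.
Entrant's induced payoffs are 6, -4, -9, -8, so Entrant commits to W. Subgame-perfect outcome: (E4, W) with payoffs (9, 6).

6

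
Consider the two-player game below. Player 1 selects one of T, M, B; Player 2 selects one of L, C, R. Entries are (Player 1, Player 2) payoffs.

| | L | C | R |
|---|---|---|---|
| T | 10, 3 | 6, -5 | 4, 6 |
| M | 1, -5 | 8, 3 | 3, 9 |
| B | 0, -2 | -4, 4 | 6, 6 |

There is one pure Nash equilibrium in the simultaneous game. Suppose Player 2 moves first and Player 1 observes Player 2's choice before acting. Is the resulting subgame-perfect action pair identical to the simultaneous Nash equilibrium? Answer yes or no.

yes

Work backward from Player 1's decision.
- L: Player 1 compares 10, 1, 0 and picks T; Player 2 would get 3.
- C: Player 1 compares 6, 8, -4 and picks M; Player 2 would get 3.
- R: Player 1 compares 4, 3, 6 and picks B; Player 2 would get 6.
Player 2's induced payoffs are 3, 3, 6, so Player 2 commits to R. Subgame-perfect outcome: (B, R) with payoffs (6, 6).
Now find the simultaneous Nash equilibrium.
Player 1's best replies: L→T; C→M; R→B.
Player 2's best replies: T→R; M→R; B→R.
The unique mutual best reply is (B, R), giving (6, 6).
Sequential outcome (B, R) coincides with the Nash profile (B, R).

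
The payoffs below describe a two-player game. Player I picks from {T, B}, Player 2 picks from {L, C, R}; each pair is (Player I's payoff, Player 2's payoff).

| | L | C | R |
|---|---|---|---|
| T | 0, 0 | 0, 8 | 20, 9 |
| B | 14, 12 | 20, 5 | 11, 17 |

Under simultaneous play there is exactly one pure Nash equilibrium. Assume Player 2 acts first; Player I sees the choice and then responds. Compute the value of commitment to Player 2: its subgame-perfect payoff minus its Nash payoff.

Work backward from Player I's decision.
- L → Player I plays B (best of 0, 14); Player 2 gets 12.
- C → Player I plays B (best of 0, 20); Player 2 gets 5.
- R → Player I plays T (best of 20, 11); Player 2 gets 9.
Among 12, 5, 9, the best is 12 at L. Subgame-perfect outcome: (B, L) with payoffs (14, 12).
Under simultaneous play:
Player I's best replies: L→B; C→B; R→T.
Player 2's best replies: T→R; B→R.
The unique mutual best reply is (T, R), giving (20, 9).
Player 2's commitment gain: 12 − 9 = 3.

3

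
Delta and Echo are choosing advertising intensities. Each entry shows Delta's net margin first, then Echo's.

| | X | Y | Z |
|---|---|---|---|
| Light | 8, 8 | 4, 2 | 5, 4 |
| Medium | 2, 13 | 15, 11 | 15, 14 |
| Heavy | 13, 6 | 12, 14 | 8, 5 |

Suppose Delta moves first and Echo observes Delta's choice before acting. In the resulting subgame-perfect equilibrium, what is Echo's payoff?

Backward induction with Delta moving first.
- Light: Echo compares 8, 2, 4 and picks X; Delta would get 8.
- Medium: Echo compares 13, 11, 14 and picks Z; Delta would get 15.
- Heavy: Echo compares 6, 14, 5 and picks Y; Delta would get 12.
Delta's induced payoffs are 8, 15, 12, so Delta commits to Medium. Subgame-perfect outcome: (Medium, Z) with payoffs (15, 14).

14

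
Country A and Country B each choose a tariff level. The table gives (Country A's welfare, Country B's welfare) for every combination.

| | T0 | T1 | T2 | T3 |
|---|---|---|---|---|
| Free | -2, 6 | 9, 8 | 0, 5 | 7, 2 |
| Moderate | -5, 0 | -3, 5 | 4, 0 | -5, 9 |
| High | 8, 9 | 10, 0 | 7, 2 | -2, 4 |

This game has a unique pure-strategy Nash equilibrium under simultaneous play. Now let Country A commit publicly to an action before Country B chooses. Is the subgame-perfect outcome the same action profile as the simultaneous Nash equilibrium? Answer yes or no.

Solve by backward induction (Country A leads).
- Free: BR = T1, leader payoff 9.
- Moderate: BR = T3, leader payoff -5.
- High: BR = T0, leader payoff 8.
Maximizing over 9, -5, 8, Country A chooses Free. Subgame-perfect outcome: (Free, T1) with payoffs (9, 8).
Under simultaneous play:
Country A's best replies: T0→High; T1→High; T2→High; T3→Free.
Country B's best replies: Free→T1; Moderate→T3; High→T0.
The unique mutual best reply is (High, T0), giving (8, 9).
Sequential outcome (Free, T1) differs from the Nash profile (High, T0).

no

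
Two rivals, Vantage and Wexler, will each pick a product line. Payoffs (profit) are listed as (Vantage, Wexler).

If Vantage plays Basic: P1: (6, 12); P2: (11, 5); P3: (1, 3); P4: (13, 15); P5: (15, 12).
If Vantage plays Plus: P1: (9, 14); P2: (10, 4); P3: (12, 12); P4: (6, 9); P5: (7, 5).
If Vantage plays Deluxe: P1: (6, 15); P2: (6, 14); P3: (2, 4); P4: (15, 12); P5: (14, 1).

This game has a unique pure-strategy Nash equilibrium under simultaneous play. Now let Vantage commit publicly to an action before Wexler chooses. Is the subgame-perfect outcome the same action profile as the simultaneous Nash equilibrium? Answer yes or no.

no

Backward induction with Vantage moving first.
- Basic: BR = P4, leader payoff 13.
- Plus: BR = P1, leader payoff 9.
- Deluxe: BR = P1, leader payoff 6.
Maximizing over 13, 9, 6, Vantage chooses Basic. Subgame-perfect outcome: (Basic, P4) with payoffs (13, 15).
Now find the simultaneous Nash equilibrium.
Vantage's best replies: P1→Plus; P2→Basic; P3→Plus; P4→Deluxe; P5→Basic.
Wexler's best replies: Basic→P4; Plus→P1; Deluxe→P1.
Only (Plus, P1) has each player best-responding; Nash payoffs (9, 14).
Sequential outcome (Basic, P4) differs from the Nash profile (Plus, P1).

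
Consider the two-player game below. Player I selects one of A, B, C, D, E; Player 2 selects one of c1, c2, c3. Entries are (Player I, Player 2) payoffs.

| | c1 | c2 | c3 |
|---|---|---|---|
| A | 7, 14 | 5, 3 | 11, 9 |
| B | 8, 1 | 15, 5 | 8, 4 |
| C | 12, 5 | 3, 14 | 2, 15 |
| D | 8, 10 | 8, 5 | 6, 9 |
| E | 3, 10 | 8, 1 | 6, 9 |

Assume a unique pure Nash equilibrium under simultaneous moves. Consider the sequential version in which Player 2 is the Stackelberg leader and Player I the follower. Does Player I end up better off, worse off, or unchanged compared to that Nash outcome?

worse off

Solve by backward induction (Player 2 leads).
- c1: BR = C, leader payoff 5.
- c2: BR = B, leader payoff 5.
- c3: BR = A, leader payoff 9.
Player 2's induced payoffs are 5, 5, 9, so Player 2 commits to c3. Subgame-perfect outcome: (A, c3) with payoffs (11, 9).
Now find the simultaneous Nash equilibrium.
Player I's best replies: c1→C; c2→B; c3→A.
Player 2's best replies: A→c1; B→c2; C→c3; D→c1; E→c1.
Only (B, c2) has each player best-responding; Nash payoffs (15, 5).
Player I earns 11 sequentially versus 15 at the Nash outcome: worse off.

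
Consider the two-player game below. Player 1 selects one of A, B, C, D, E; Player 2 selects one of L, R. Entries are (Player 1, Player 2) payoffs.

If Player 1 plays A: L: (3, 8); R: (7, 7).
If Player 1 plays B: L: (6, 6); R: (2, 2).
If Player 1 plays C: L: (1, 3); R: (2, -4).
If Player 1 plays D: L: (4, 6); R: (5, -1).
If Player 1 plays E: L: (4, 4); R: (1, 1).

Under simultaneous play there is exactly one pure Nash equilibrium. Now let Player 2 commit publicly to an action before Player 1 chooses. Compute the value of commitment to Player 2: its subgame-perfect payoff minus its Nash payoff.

Backward induction with Player 2 moving first.
- L: BR = B, leader payoff 6.
- R: BR = A, leader payoff 7.
Maximizing over 6, 7, Player 2 chooses R. Subgame-perfect outcome: (A, R) with payoffs (7, 7).
Now find the simultaneous Nash equilibrium.
Player 1's best replies: L→B; R→A.
Player 2's best replies: A→L; B→L; C→L; D→L; E→L.
The unique mutual best reply is (B, L), giving (6, 6).
Player 2's commitment gain: 7 − 6 = 1.

1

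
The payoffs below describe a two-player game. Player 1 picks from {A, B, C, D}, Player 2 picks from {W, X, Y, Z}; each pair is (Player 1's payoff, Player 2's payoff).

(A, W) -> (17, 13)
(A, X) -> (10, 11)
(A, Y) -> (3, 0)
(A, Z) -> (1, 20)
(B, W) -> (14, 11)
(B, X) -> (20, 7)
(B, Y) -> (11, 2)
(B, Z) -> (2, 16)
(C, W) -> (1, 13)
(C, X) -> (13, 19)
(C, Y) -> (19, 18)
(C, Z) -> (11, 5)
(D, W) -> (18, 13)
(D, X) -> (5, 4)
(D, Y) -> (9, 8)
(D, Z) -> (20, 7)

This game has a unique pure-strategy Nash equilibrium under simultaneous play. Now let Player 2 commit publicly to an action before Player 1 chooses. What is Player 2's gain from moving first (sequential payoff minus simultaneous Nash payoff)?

5

Player 1 best-responds to each possible Player 2 move:
- W → Player 1 plays D (best of 17, 14, 1, 18); Player 2 gets 13.
- X → Player 1 plays B (best of 10, 20, 13, 5); Player 2 gets 7.
- Y → Player 1 plays C (best of 3, 11, 19, 9); Player 2 gets 18.
- Z → Player 1 plays D (best of 1, 2, 11, 20); Player 2 gets 7.
Maximizing over 13, 7, 18, 7, Player 2 chooses Y. Subgame-perfect outcome: (C, Y) with payoffs (19, 18).
Now find the simultaneous Nash equilibrium.
Player 1's best replies: W→D; X→B; Y→C; Z→D.
Player 2's best replies: A→Z; B→Z; C→X; D→W.
The unique mutual best reply is (D, W), giving (18, 13).
Player 2's commitment gain: 18 − 13 = 5.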